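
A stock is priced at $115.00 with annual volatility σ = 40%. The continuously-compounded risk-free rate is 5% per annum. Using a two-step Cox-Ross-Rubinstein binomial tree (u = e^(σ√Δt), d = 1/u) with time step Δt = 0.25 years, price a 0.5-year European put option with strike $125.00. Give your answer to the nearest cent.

$17.44

CRR parameters: u = e^(σ√Δt) = e^(0.4·√0.25) = 1.2214, d = 1/u = 0.8187
Per-period rate: rΔt = 0.05·0.25 = 0.0125, so R = e^0.0125 = 1.0126
Risk-neutral probability p = (e^0.0125 − 0.8187)/(1.2214 − 0.8187) = 0.1938/0.4027 = 0.4814
Terminal stock prices: S_uu = 171.6, S_ud = 115, S_dd = 77.09
Terminal payoffs (K − S): max(-46.56, 0) = 0, max(10, 0) = 10, max(47.91, 0) = 47.91
Node u (S = 140.5): V_u = e^(−0.0125)·[0.4814·0.0000 + 0.5186·10.0000] = 5.1215
Node d (S = 94.15): V_d = e^(−0.0125)·[0.4814·10.0000 + 0.5186·47.9132] = 29.2932
Node 0 (S = 115): V_0 = e^(−0.0125)·[0.4814·5.1215 + 0.5186·29.2932] = 17.4375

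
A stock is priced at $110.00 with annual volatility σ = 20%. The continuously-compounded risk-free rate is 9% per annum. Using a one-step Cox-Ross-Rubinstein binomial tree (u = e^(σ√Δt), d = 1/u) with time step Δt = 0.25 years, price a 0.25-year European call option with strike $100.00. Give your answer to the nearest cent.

$12.41

CRR parameters: u = e^(σ√Δt) = e^(0.2·√0.25) = 1.1052, d = 1/u = 0.9048
Per-period rate: rΔt = 0.09·0.25 = 0.0225, so R = e^0.0225 = 1.0228
Risk-neutral probability p = (e^0.0225 − 0.9048)/(1.1052 − 0.9048) = 0.1179/0.2003 = 0.5886
Terminal stock prices: S_u = 121.6, S_d = 99.53
Terminal payoffs (S − K): max(21.57, 0) = 21.57, max(-0.4679, 0) = 0
Node 0 (S = 110): V_0 = e^(−0.0225)·[0.5886·21.5688 + 0.4114·0.0000] = 12.4131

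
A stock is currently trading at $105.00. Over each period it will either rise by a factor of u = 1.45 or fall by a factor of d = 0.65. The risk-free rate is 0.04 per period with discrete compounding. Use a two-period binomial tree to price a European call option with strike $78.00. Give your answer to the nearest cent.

$41.05

Risk-neutral probability p = (1 + 0.04 − 0.65)/(1.45 − 0.65) = 0.3900/0.8000 = 0.4875
Terminal stock prices: S_uu = 220.8, S_ud = 98.96, S_dd = 44.36
Terminal payoffs (S − K): max(142.8, 0) = 142.8, max(20.96, 0) = 20.96, max(-33.64, 0) = 0
Node u (S = 152.2): V_u = 1/1.04·[0.4875·142.7625 + 0.5125·20.9625] = 77.2500
Node d (S = 68.25): V_d = 1/1.04·[0.4875·20.9625 + 0.5125·0.0000] = 9.8262
Node 0 (S = 105): V_0 = 1/1.04·[0.4875·77.2500 + 0.5125·9.8262] = 41.0532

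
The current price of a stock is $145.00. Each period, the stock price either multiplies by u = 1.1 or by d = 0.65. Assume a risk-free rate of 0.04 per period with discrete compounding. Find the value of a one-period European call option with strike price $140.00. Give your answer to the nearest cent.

Risk-neutral probability p = (1 + 0.04 − 0.65)/(1.1 − 0.65) = 0.3900/0.4500 = 0.8667
Terminal stock prices: S_u = 159.5, S_d = 94.25
Terminal payoffs (S − K): max(19.5, 0) = 19.5, max(-45.75, 0) = 0
Node 0 (S = 145): V_0 = 1/1.04·[0.8667·19.5000 + 0.1333·0.0000] = 16.2500

$16.25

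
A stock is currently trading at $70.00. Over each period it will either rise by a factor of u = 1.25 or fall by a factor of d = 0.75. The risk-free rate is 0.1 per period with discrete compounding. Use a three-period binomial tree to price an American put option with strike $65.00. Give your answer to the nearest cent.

$4.16

Risk-neutral probability p = (1 + 0.1 − 0.75)/(1.25 − 0.75) = 0.3500/0.5000 = 0.7000
Terminal stock prices: S_uuu = 136.7, S_uud = 82.03, S_udd = 49.22, S_ddd = 29.53
Terminal payoffs (K − S): max(-71.72, 0) = 0, max(-17.03, 0) = 0, max(15.78, 0) = 15.78, max(35.47, 0) = 35.47
Node uu (S = 109.4): continuation = 1/1.1·[0.7000·0.0000 + 0.3000·0.0000] = 0.0000; exercise value = 0.0000 ≤ continuation, so V_uu = 0.0000
Node ud (S = 65.62): continuation = 1/1.1·[0.7000·0.0000 + 0.3000·15.7812] = 4.3040; exercise value = 0.0000 ≤ continuation, so V_ud = 4.3040
Node dd (S = 39.38): continuation = 1/1.1·[0.7000·15.7812 + 0.3000·35.4688] = 19.7159; exercise value = 25.6250 > continuation, so V_dd = 25.6250 (exercise)
Node u (S = 87.5): continuation = 1/1.1·[0.7000·0.0000 + 0.3000·4.3040] = 1.1738; exercise value = 0.0000 ≤ continuation, so V_u = 1.1738
Node d (S = 52.5): continuation = 1/1.1·[0.7000·4.3040 + 0.3000·25.6250] = 9.7275; exercise value = 12.5000 > continuation, so V_d = 12.5000 (exercise)
Node 0 (S = 70): continuation = 1/1.1·[0.7000·1.1738 + 0.3000·12.5000] = 4.1561; exercise value = 0.0000 ≤ continuation, so V_0 = 4.1561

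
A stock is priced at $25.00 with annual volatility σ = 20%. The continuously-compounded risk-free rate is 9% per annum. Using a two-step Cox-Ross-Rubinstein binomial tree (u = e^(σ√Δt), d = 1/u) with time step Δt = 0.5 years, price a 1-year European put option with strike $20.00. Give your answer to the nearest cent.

CRR parameters: u = e^(σ√Δt) = e^(0.2·√0.5) = 1.1519, d = 1/u = 0.8681
Per-period rate: rΔt = 0.09·0.5 = 0.045, so R = e^0.045 = 1.0460
Risk-neutral probability p = (e^0.045 − 0.8681)/(1.1519 − 0.8681) = 0.1779/0.2838 = 0.6269
Terminal stock prices: S_uu = 33.17, S_ud = 25, S_dd = 18.84
Terminal payoffs (K − S): max(-13.17, 0) = 0, max(-5, 0) = 0, max(1.159, 0) = 1.159
Node u (S = 28.8): V_u = e^(−0.045)·[0.6269·0.0000 + 0.3731·0.0000] = 0.0000
Node d (S = 21.7): V_d = e^(−0.045)·[0.6269·0.0000 + 0.3731·1.1590] = 0.4134
Node 0 (S = 25): V_0 = e^(−0.045)·[0.6269·0.0000 + 0.3731·0.4134] = 0.1475

$0.15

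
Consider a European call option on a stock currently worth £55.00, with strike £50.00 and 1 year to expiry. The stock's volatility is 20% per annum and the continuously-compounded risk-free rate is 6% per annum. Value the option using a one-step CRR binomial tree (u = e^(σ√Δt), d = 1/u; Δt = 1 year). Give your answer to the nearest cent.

CRR parameters: u = e^(σ√Δt) = e^(0.2·√1) = 1.2214, d = 1/u = 0.8187
Per-period rate: rΔt = 0.06·1 = 0.06, so R = e^0.06 = 1.0618
Risk-neutral probability p = (e^0.06 − 0.8187)/(1.2214 − 0.8187) = 0.2431/0.4027 = 0.6037
Terminal stock prices: S_u = 67.18, S_d = 45.03
Terminal payoffs (S − K): max(17.18, 0) = 17.18, max(-4.97, 0) = 0
Node 0 (S = 55): V_0 = e^(−0.06)·[0.6037·17.1772 + 0.3963·0.0000] = 9.7665

£9.77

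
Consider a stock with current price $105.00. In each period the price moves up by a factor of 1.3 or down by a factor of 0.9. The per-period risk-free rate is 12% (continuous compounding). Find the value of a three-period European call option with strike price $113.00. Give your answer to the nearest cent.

$28.74

Risk-neutral probability p = (e^0.12 − 0.9)/(1.3 − 0.9) = 0.2275/0.4000 = 0.5687
Terminal stock prices: S_uuu = 230.7, S_uud = 159.7, S_udd = 110.6, S_ddd = 76.55
Terminal payoffs (S − K): max(117.7, 0) = 117.7, max(46.71, 0) = 46.71, max(-2.435, 0) = 0, max(-36.45, 0) = 0
Node uu (S = 177.5): V_uu = e^(−0.12)·[0.5687·117.6850 + 0.4313·46.7050] = 77.2280
Node ud (S = 122.9): V_ud = e^(−0.12)·[0.5687·46.7050 + 0.4313·0.0000] = 23.5594
Node dd (S = 85.05): V_dd = e^(−0.12)·[0.5687·0.0000 + 0.4313·0.0000] = 0.0000
Node u (S = 136.5): V_u = e^(−0.12)·[0.5687·77.2280 + 0.4313·23.5594] = 47.9673
Node d (S = 94.5): V_d = e^(−0.12)·[0.5687·23.5594 + 0.4313·0.0000] = 11.8840
Node 0 (S = 105): V_0 = e^(−0.12)·[0.5687·47.9673 + 0.4313·11.8840] = 28.7416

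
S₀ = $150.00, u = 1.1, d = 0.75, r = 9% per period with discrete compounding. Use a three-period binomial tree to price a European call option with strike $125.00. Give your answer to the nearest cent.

Risk-neutral probability p = (1 + 0.09 − 0.75)/(1.1 − 0.75) = 0.3400/0.3500 = 0.9714
Terminal stock prices: S_uuu = 199.7, S_uud = 136.1, S_udd = 92.81, S_ddd = 63.28
Terminal payoffs (S − K): max(74.65, 0) = 74.65, max(11.13, 0) = 11.13, max(-32.19, 0) = 0, max(-61.72, 0) = 0
Node uu (S = 181.5): V_uu = 1/1.09·[0.9714·74.6500 + 0.0286·11.1250] = 66.8211
Node ud (S = 123.8): V_ud = 1/1.09·[0.9714·11.1250 + 0.0286·0.0000] = 9.9148
Node dd (S = 84.38): V_dd = 1/1.09·[0.9714·0.0000 + 0.0286·0.0000] = 0.0000
Node u (S = 165): V_u = 1/1.09·[0.9714·66.8211 + 0.0286·9.9148] = 59.8121
Node d (S = 112.5): V_d = 1/1.09·[0.9714·9.9148 + 0.0286·0.0000] = 8.8363
Node 0 (S = 150): V_0 = 1/1.09·[0.9714·59.8121 + 0.0286·8.8363] = 53.5373

$53.54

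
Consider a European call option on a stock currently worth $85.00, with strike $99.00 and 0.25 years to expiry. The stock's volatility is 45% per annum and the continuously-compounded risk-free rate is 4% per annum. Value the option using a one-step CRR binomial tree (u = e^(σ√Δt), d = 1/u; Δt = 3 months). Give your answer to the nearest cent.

$3.44

CRR parameters: u = e^(σ√Δt) = e^(0.45·√0.25) = 1.2523, d = 1/u = 0.7985
Per-period rate: rΔt = 0.04·0.25 = 0.01, so R = e^0.01 = 1.0101
Risk-neutral probability p = (e^0.01 − 0.7985)/(1.2523 − 0.7985) = 0.2115/0.4538 = 0.4661
Terminal stock prices: S_u = 106.4, S_d = 67.87
Terminal payoffs (S − K): max(7.447, 0) = 7.447, max(-31.13, 0) = 0
Node 0 (S = 85): V_0 = e^(−0.01)·[0.4661·7.4474 + 0.5339·0.0000] = 3.4369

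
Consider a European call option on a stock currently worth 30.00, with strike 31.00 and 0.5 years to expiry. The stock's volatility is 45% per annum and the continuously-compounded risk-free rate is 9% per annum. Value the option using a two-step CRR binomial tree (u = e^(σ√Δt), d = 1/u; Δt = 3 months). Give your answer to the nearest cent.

3.75

CRR parameters: u = e^(σ√Δt) = e^(0.45·√0.25) = 1.2523, d = 1/u = 0.7985
Per-period rate: rΔt = 0.09·0.25 = 0.0225, so R = e^0.0225 = 1.0228
Risk-neutral probability p = (e^0.0225 − 0.7985)/(1.2523 − 0.7985) = 0.2242/0.4538 = 0.4941
Terminal stock prices: S_uu = 47.05, S_ud = 30, S_dd = 19.13
Terminal payoffs (S − K): max(16.05, 0) = 16.05, max(-1, 0) = 0, max(-11.87, 0) = 0
Node u (S = 37.57): V_u = e^(−0.0225)·[0.4941·16.0494 + 0.5059·0.0000] = 7.7540
Node d (S = 23.96): V_d = e^(−0.0225)·[0.4941·0.0000 + 0.5059·0.0000] = 0.0000
Node 0 (S = 30): V_0 = e^(−0.0225)·[0.4941·7.7540 + 0.5059·0.0000] = 3.7462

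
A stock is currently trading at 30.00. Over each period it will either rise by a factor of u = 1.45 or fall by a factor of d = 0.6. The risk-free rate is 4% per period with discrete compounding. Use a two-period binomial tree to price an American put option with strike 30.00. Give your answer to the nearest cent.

6.47

Risk-neutral probability p = (1 + 0.04 − 0.6)/(1.45 − 0.6) = 0.4400/0.8500 = 0.5176
Terminal stock prices: S_uu = 63.08, S_ud = 26.1, S_dd = 10.8
Terminal payoffs (K − S): max(-33.08, 0) = 0, max(3.9, 0) = 3.9, max(19.2, 0) = 19.2
Node u (S = 43.5): continuation = 1/1.04·[0.5176·0.0000 + 0.4824·3.9000] = 1.8088; exercise value = 0.0000 ≤ continuation, so V_u = 1.8088
Node d (S = 18): continuation = 1/1.04·[0.5176·3.9000 + 0.4824·19.2000] = 10.8462; exercise value = 12.0000 > continuation, so V_d = 12.0000 (exercise)
Node 0 (S = 30): continuation = 1/1.04·[0.5176·1.8088 + 0.4824·12.0000] = 6.4659; exercise value = 0.0000 ≤ continuation, so V_0 = 6.4659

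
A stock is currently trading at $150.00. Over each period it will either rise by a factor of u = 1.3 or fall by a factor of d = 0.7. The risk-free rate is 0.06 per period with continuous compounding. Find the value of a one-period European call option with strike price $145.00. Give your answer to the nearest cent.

$28.40

Risk-neutral probability p = (e^0.06 − 0.7)/(1.3 − 0.7) = 0.3618/0.6000 = 0.6031
Terminal stock prices: S_u = 195, S_d = 105
Terminal payoffs (S − K): max(50, 0) = 50, max(-40, 0) = 0
Node 0 (S = 150): V_0 = e^(−0.06)·[0.6031·50.0000 + 0.3969·0.0000] = 28.3971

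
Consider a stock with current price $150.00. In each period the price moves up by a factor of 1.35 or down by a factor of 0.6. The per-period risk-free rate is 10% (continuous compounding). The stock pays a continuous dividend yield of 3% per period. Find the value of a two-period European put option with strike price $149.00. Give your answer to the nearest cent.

$21.14

Per-period risk-free factor R = e^0.1 = 1.1052; dividend-adjusted growth = e^(0.1−0.03) = 1.0725.
Risk-neutral probability p = (1.0725 − 0.6)/(1.35 − 0.6) = 0.4725/0.7500 = 0.6300
Terminal stock prices: S_uu = 273.4, S_ud = 121.5, S_dd = 54
Terminal payoffs (K − S): max(-124.4, 0) = 0, max(27.5, 0) = 27.5, max(95, 0) = 95
Node u (S = 202.5): V_u = e^(−0.1)·[0.6300·0.0000 + 0.3700·27.5000] = 9.2064
Node d (S = 90): V_d = e^(−0.1)·[0.6300·27.5000 + 0.3700·95.0000] = 47.4807
Node 0 (S = 150): V_0 = e^(−0.1)·[0.6300·9.2064 + 0.3700·47.4807] = 21.1438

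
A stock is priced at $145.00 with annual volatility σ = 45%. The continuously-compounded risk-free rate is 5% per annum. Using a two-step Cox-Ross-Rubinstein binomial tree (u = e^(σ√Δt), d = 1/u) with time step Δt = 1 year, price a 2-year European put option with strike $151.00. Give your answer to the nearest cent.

CRR parameters: u = e^(σ√Δt) = e^(0.45·√1) = 1.5683, d = 1/u = 0.6376
Per-period rate: rΔt = 0.05·1 = 0.05, so R = e^0.05 = 1.0513
Risk-neutral probability p = (e^0.05 − 0.6376)/(1.5683 − 0.6376) = 0.4136/0.9307 = 0.4445
Terminal stock prices: S_uu = 356.6, S_ud = 145, S_dd = 58.95
Terminal payoffs (K − S): max(-205.6, 0) = 0, max(6, 0) = 6, max(92.05, 0) = 92.05
Node u (S = 227.4): V_u = e^(−0.05)·[0.4445·0.0000 + 0.5555·6.0000] = 3.1707
Node d (S = 92.46): V_d = e^(−0.05)·[0.4445·6.0000 + 0.5555·92.0474] = 51.1796
Node 0 (S = 145): V_0 = e^(−0.05)·[0.4445·3.1707 + 0.5555·51.1796] = 28.3866

$28.39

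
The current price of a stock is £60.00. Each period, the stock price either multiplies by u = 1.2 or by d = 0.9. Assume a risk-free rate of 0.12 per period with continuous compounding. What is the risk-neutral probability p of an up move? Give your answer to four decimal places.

p = 0.7583

Risk-neutral probability p = (e^0.12 − 0.9)/(1.2 − 0.9) = 0.2275/0.3000 = 0.7583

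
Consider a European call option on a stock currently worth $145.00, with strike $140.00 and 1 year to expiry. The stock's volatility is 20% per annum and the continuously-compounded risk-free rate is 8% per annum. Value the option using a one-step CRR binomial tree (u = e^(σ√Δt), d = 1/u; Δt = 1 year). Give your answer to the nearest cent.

$22.50

CRR parameters: u = e^(σ√Δt) = e^(0.2·√1) = 1.2214, d = 1/u = 0.8187
Per-period rate: rΔt = 0.08·1 = 0.08, so R = e^0.08 = 1.0833
Risk-neutral probability p = (e^0.08 − 0.8187)/(1.2214 − 0.8187) = 0.2646/0.4027 = 0.6570
Terminal stock prices: S_u = 177.1, S_d = 118.7
Terminal payoffs (S − K): max(37.1, 0) = 37.1, max(-21.28, 0) = 0
Node 0 (S = 145): V_0 = e^(−0.08)·[0.6570·37.1034 + 0.3430·0.0000] = 22.5028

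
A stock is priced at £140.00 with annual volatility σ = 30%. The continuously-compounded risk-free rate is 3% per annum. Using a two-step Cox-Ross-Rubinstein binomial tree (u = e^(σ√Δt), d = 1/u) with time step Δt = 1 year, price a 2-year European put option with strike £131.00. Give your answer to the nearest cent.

£14.03

CRR parameters: u = e^(σ√Δt) = e^(0.3·√1) = 1.3499, d = 1/u = 0.7408
Per-period rate: rΔt = 0.03·1 = 0.03, so R = e^0.03 = 1.0305
Risk-neutral probability p = (e^0.03 − 0.7408)/(1.3499 − 0.7408) = 0.2896/0.6090 = 0.4756
Terminal stock prices: S_uu = 255.1, S_ud = 140, S_dd = 76.83
Terminal payoffs (K − S): max(-124.1, 0) = 0, max(-9, 0) = 0, max(54.17, 0) = 54.17
Node u (S = 189): V_u = e^(−0.03)·[0.4756·0.0000 + 0.5244·0.0000] = 0.0000
Node d (S = 103.7): V_d = e^(−0.03)·[0.4756·0.0000 + 0.5244·54.1664] = 27.5674
Node 0 (S = 140): V_0 = e^(−0.03)·[0.4756·0.0000 + 0.5244·27.5674] = 14.0301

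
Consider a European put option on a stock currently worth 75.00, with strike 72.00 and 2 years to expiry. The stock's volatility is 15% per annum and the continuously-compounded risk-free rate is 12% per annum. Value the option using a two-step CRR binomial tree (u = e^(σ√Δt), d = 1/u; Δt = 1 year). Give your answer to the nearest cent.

CRR parameters: u = e^(σ√Δt) = e^(0.15·√1) = 1.1618, d = 1/u = 0.8607
Per-period rate: rΔt = 0.12·1 = 0.12, so R = e^0.12 = 1.1275
Risk-neutral probability p = (e^0.12 − 0.8607)/(1.1618 − 0.8607) = 0.2668/0.3011 = 0.8860
Terminal stock prices: S_uu = 101.2, S_ud = 75, S_dd = 55.56
Terminal payoffs (K − S): max(-29.24, 0) = 0, max(-3, 0) = 0, max(16.44, 0) = 16.44
Node u (S = 87.14): V_u = e^(−0.12)·[0.8860·0.0000 + 0.1140·0.0000] = 0.0000
Node d (S = 64.55): V_d = e^(−0.12)·[0.8860·0.0000 + 0.1140·16.4386] = 1.6625
Node 0 (S = 75): V_0 = e^(−0.12)·[0.8860·0.0000 + 0.1140·1.6625] = 0.1681

0.17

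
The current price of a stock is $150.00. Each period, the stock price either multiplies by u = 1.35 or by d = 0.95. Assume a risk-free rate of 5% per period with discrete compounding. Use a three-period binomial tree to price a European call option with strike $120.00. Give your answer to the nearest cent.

$46.34

Risk-neutral probability p = (1 + 0.05 − 0.95)/(1.35 − 0.95) = 0.1000/0.4000 = 0.2500
Terminal stock prices: S_uuu = 369.1, S_uud = 259.7, S_udd = 182.8, S_ddd = 128.6
Terminal payoffs (S − K): max(249.1, 0) = 249.1, max(139.7, 0) = 139.7, max(62.76, 0) = 62.76, max(8.606, 0) = 8.606
Node uu (S = 273.4): V_uu = 1/1.05·[0.2500·249.0563 + 0.7500·139.7063] = 159.0893
Node ud (S = 192.4): V_ud = 1/1.05·[0.2500·139.7063 + 0.7500·62.7562] = 78.0893
Node dd (S = 135.4): V_dd = 1/1.05·[0.2500·62.7562 + 0.7500·8.6062] = 21.0893
Node u (S = 202.5): V_u = 1/1.05·[0.2500·159.0893 + 0.7500·78.0893] = 93.6565
Node d (S = 142.5): V_d = 1/1.05·[0.2500·78.0893 + 0.7500·21.0893] = 33.6565
Node 0 (S = 150): V_0 = 1/1.05·[0.2500·93.6565 + 0.7500·33.6565] = 46.3395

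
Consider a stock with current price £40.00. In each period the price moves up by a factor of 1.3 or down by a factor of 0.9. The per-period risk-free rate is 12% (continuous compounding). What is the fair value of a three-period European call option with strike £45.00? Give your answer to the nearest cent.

Risk-neutral probability p = (e^0.12 − 0.9)/(1.3 − 0.9) = 0.2275/0.4000 = 0.5687
Terminal stock prices: S_uuu = 87.88, S_uud = 60.84, S_udd = 42.12, S_ddd = 29.16
Terminal payoffs (S − K): max(42.88, 0) = 42.88, max(15.84, 0) = 15.84, max(-2.88, 0) = 0, max(-15.84, 0) = 0
Node uu (S = 67.6): V_uu = e^(−0.12)·[0.5687·42.8800 + 0.4313·15.8400] = 27.6886
Node ud (S = 46.8): V_ud = e^(−0.12)·[0.5687·15.8400 + 0.4313·0.0000] = 7.9902
Node dd (S = 32.4): V_dd = e^(−0.12)·[0.5687·0.0000 + 0.4313·0.0000] = 0.0000
Node u (S = 52): V_u = e^(−0.12)·[0.5687·27.6886 + 0.4313·7.9902] = 17.0231
Node d (S = 36): V_d = e^(−0.12)·[0.5687·7.9902 + 0.4313·0.0000] = 4.0305
Node 0 (S = 40): V_0 = e^(−0.12)·[0.5687·17.0231 + 0.4313·4.0305] = 10.1286

£10.13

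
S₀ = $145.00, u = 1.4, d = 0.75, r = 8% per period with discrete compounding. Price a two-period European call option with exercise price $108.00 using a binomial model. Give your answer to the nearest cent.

Risk-neutral probability p = (1 + 0.08 − 0.75)/(1.4 − 0.75) = 0.3300/0.6500 = 0.5077
Terminal stock prices: S_uu = 284.2, S_ud = 152.2, S_dd = 81.56
Terminal payoffs (S − K): max(176.2, 0) = 176.2, max(44.25, 0) = 44.25, max(-26.44, 0) = 0
Node u (S = 203): V_u = 1/1.08·[0.5077·176.2000 + 0.4923·44.2500] = 103.0000
Node d (S = 108.8): V_d = 1/1.08·[0.5077·44.2500 + 0.4923·0.0000] = 20.8013
Node 0 (S = 145): V_0 = 1/1.08·[0.5077·103.0000 + 0.4923·20.8013] = 57.9009

$57.90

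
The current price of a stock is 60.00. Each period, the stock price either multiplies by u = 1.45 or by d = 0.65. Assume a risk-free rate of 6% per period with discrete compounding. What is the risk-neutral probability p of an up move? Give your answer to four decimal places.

p = 0.5125

Risk-neutral probability p = (1 + 0.06 − 0.65)/(1.45 − 0.65) = 0.4100/0.8000 = 0.5125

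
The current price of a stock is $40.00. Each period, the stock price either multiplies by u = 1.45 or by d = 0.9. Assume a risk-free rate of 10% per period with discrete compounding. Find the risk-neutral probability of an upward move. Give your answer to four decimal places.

Risk-neutral probability p = (1 + 0.1 − 0.9)/(1.45 − 0.9) = 0.2000/0.5500 = 0.3636

p = 0.3636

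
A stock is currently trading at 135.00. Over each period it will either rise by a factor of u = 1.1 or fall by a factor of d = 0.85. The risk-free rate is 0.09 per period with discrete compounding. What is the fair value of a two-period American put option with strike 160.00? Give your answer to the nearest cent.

25.00

Risk-neutral probability p = (1 + 0.09 − 0.85)/(1.1 − 0.85) = 0.2400/0.2500 = 0.9600
Terminal stock prices: S_uu = 163.4, S_ud = 126.2, S_dd = 97.54
Terminal payoffs (K − S): max(-3.35, 0) = 0, max(33.78, 0) = 33.78, max(62.46, 0) = 62.46
Node u (S = 148.5): continuation = 1/1.09·[0.9600·0.0000 + 0.0400·33.7750] = 1.2394; exercise value = 11.5000 > continuation, so V_u = 11.5000 (exercise)
Node d (S = 114.8): continuation = 1/1.09·[0.9600·33.7750 + 0.0400·62.4625] = 32.0390; exercise value = 45.2500 > continuation, so V_d = 45.2500 (exercise)
Node 0 (S = 135): continuation = 1/1.09·[0.9600·11.5000 + 0.0400·45.2500] = 11.7890; exercise value = 25.0000 > continuation, so V_0 = 25.0000 (exercise)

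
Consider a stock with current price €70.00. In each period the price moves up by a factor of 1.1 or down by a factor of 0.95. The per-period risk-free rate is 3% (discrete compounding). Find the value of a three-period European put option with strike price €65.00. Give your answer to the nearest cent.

Risk-neutral probability p = (1 + 0.03 − 0.95)/(1.1 − 0.95) = 0.0800/0.1500 = 0.5333
Terminal stock prices: S_uuu = 93.17, S_uud = 80.47, S_udd = 69.49, S_ddd = 60.02
Terminal payoffs (K − S): max(-28.17, 0) = 0, max(-15.47, 0) = 0, max(-4.492, 0) = 0, max(4.984, 0) = 4.984
Node uu (S = 84.7): V_uu = 1/1.03·[0.5333·0.0000 + 0.4667·0.0000] = 0.0000
Node ud (S = 73.15): V_ud = 1/1.03·[0.5333·0.0000 + 0.4667·0.0000] = 0.0000
Node dd (S = 63.17): V_dd = 1/1.03·[0.5333·0.0000 + 0.4667·4.9838] = 2.2580
Node u (S = 77): V_u = 1/1.03·[0.5333·0.0000 + 0.4667·0.0000] = 0.0000
Node d (S = 66.5): V_d = 1/1.03·[0.5333·0.0000 + 0.4667·2.2580] = 1.0230
Node 0 (S = 70): V_0 = 1/1.03·[0.5333·0.0000 + 0.4667·1.0230] = 0.4635

€0.46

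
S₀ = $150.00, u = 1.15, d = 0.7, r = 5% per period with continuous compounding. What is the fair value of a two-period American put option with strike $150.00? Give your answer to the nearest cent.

Risk-neutral probability p = (e^0.05 − 0.7)/(1.15 − 0.7) = 0.3513/0.4500 = 0.7806
Terminal stock prices: S_uu = 198.4, S_ud = 120.7, S_dd = 73.5
Terminal payoffs (K − S): max(-48.37, 0) = 0, max(29.25, 0) = 29.25, max(76.5, 0) = 76.5
Node u (S = 172.5): continuation = e^(−0.05)·[0.7806·0.0000 + 0.2194·29.2500] = 6.1044; exercise value = 0.0000 ≤ continuation, so V_u = 6.1044
Node d (S = 105): continuation = e^(−0.05)·[0.7806·29.2500 + 0.2194·76.5000] = 37.6844; exercise value = 45.0000 > continuation, so V_d = 45.0000 (exercise)
Node 0 (S = 150): continuation = e^(−0.05)·[0.7806·6.1044 + 0.2194·45.0000] = 13.9241; exercise value = 0.0000 ≤ continuation, so V_0 = 13.9241

$13.92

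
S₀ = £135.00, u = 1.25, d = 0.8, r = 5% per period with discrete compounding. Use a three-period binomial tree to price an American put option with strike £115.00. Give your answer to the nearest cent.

Risk-neutral probability p = (1 + 0.05 − 0.8)/(1.25 − 0.8) = 0.2500/0.4500 = 0.5556
Terminal stock prices: S_uuu = 263.7, S_uud = 168.8, S_udd = 108, S_ddd = 69.12
Terminal payoffs (K − S): max(-148.7, 0) = 0, max(-53.75, 0) = 0, max(7, 0) = 7, max(45.88, 0) = 45.88
Node uu (S = 210.9): continuation = 1/1.05·[0.5556·0.0000 + 0.4444·0.0000] = 0.0000; exercise value = 0.0000 ≤ continuation, so V_uu = 0.0000
Node ud (S = 135): continuation = 1/1.05·[0.5556·0.0000 + 0.4444·7.0000] = 2.9630; exercise value = 0.0000 ≤ continuation, so V_ud = 2.9630
Node dd (S = 86.4): continuation = 1/1.05·[0.5556·7.0000 + 0.4444·45.8800] = 23.1238; exercise value = 28.6000 > continuation, so V_dd = 28.6000 (exercise)
Node u (S = 168.8): continuation = 1/1.05·[0.5556·0.0000 + 0.4444·2.9630] = 1.2542; exercise value = 0.0000 ≤ continuation, so V_u = 1.2542
Node d (S = 108): continuation = 1/1.05·[0.5556·2.9630 + 0.4444·28.6000] = 13.6735; exercise value = 7.0000 ≤ continuation, so V_d = 13.6735
Node 0 (S = 135): continuation = 1/1.05·[0.5556·1.2542 + 0.4444·13.6735] = 6.4513; exercise value = 0.0000 ≤ continuation, so V_0 = 6.4513

£6.45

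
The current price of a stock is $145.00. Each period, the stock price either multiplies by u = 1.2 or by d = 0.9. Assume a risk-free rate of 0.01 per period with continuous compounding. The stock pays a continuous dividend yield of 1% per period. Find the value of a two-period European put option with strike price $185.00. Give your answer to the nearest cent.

$41.80

Per-period risk-free factor R = e^0.01 = 1.0101; dividend-adjusted growth = e^(0.01−0.01) = 1.0000.
Risk-neutral probability p = (1.0000 − 0.9)/(1.2 − 0.9) = 0.1000/0.3000 = 0.3333
Terminal stock prices: S_uu = 208.8, S_ud = 156.6, S_dd = 117.5
Terminal payoffs (K − S): max(-23.8, 0) = 0, max(28.4, 0) = 28.4, max(67.55, 0) = 67.55
Node u (S = 174): V_u = e^(−0.01)·[0.3333·0.0000 + 0.6667·28.4000] = 18.7449
Node d (S = 130.5): V_d = e^(−0.01)·[0.3333·28.4000 + 0.6667·67.5500] = 53.9577
Node 0 (S = 145): V_0 = e^(−0.01)·[0.3333·18.7449 + 0.6667·53.9577] = 41.8000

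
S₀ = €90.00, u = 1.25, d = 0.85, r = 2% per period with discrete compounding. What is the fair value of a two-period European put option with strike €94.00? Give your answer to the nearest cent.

€9.21

Risk-neutral probability p = (1 + 0.02 − 0.85)/(1.25 − 0.85) = 0.1700/0.4000 = 0.4250
Terminal stock prices: S_uu = 140.6, S_ud = 95.62, S_dd = 65.02
Terminal payoffs (K − S): max(-46.62, 0) = 0, max(-1.625, 0) = 0, max(28.98, 0) = 28.98
Node u (S = 112.5): V_u = 1/1.02·[0.4250·0.0000 + 0.5750·0.0000] = 0.0000
Node d (S = 76.5): V_d = 1/1.02·[0.4250·0.0000 + 0.5750·28.9750] = 16.3339
Node 0 (S = 90): V_0 = 1/1.02·[0.4250·0.0000 + 0.5750·16.3339] = 9.2079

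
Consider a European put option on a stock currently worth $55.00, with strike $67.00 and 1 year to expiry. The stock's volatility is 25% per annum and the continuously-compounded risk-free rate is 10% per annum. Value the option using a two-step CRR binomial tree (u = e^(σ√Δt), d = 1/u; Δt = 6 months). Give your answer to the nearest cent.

$9.32

CRR parameters: u = e^(σ√Δt) = e^(0.25·√0.5) = 1.1934, d = 1/u = 0.8380
Per-period rate: rΔt = 0.1·0.5 = 0.05, so R = e^0.05 = 1.0513
Risk-neutral probability p = (e^0.05 − 0.8380)/(1.1934 − 0.8380) = 0.2133/0.3554 = 0.6002
Terminal stock prices: S_uu = 78.33, S_ud = 55, S_dd = 38.62
Terminal payoffs (K − S): max(-11.33, 0) = 0, max(12, 0) = 12, max(28.38, 0) = 28.38
Node u (S = 65.64): V_u = e^(−0.05)·[0.6002·0.0000 + 0.3998·12.0000] = 4.5638
Node d (S = 46.09): V_d = e^(−0.05)·[0.6002·12.0000 + 0.3998·28.3796] = 17.6442
Node 0 (S = 55): V_0 = e^(−0.05)·[0.6002·4.5638 + 0.3998·17.6442] = 9.3159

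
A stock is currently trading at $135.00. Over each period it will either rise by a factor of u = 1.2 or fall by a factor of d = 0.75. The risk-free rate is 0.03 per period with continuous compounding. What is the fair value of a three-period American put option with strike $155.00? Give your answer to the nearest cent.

Risk-neutral probability p = (e^0.03 − 0.75)/(1.2 − 0.75) = 0.2805/0.4500 = 0.6232
Terminal stock prices: S_uuu = 233.3, S_uud = 145.8, S_udd = 91.12, S_ddd = 56.95
Terminal payoffs (K − S): max(-78.28, 0) = 0, max(9.2, 0) = 9.2, max(63.88, 0) = 63.88, max(98.05, 0) = 98.05
Node uu (S = 194.4): continuation = e^(−0.03)·[0.6232·0.0000 + 0.3768·9.2000] = 3.3638; exercise value = 0.0000 ≤ continuation, so V_uu = 3.3638
Node ud (S = 121.5): continuation = e^(−0.03)·[0.6232·9.2000 + 0.3768·63.8750] = 28.9191; exercise value = 33.5000 > continuation, so V_ud = 33.5000 (exercise)
Node dd (S = 75.94): continuation = e^(−0.03)·[0.6232·63.8750 + 0.3768·98.0469] = 74.4816; exercise value = 79.0625 > continuation, so V_dd = 79.0625 (exercise)
Node u (S = 162): continuation = e^(−0.03)·[0.6232·3.3638 + 0.3768·33.5000] = 14.2832; exercise value = 0.0000 ≤ continuation, so V_u = 14.2832
Node d (S = 101.2): continuation = e^(−0.03)·[0.6232·33.5000 + 0.3768·79.0625] = 49.1691; exercise value = 53.7500 > continuation, so V_d = 53.7500 (exercise)
Node 0 (S = 135): continuation = e^(−0.03)·[0.6232·14.2832 + 0.3768·53.7500] = 28.2914; exercise value = 20.0000 ≤ continuation, so V_0 = 28.2914

$28.29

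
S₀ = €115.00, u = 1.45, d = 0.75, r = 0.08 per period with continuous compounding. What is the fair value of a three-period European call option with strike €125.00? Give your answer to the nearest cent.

Risk-neutral probability p = (e^0.08 − 0.75)/(1.45 − 0.75) = 0.3333/0.7000 = 0.4761
Terminal stock prices: S_uuu = 350.6, S_uud = 181.3, S_udd = 93.8, S_ddd = 48.52
Terminal payoffs (S − K): max(225.6, 0) = 225.6, max(56.34, 0) = 56.34, max(-31.2, 0) = 0, max(-76.48, 0) = 0
Node uu (S = 241.8): V_uu = e^(−0.08)·[0.4761·225.5919 + 0.5239·56.3406] = 126.3980
Node ud (S = 125.1): V_ud = e^(−0.08)·[0.4761·56.3406 + 0.5239·0.0000] = 24.7627
Node dd (S = 64.69): V_dd = e^(−0.08)·[0.4761·0.0000 + 0.5239·0.0000] = 0.0000
Node u (S = 166.8): V_u = e^(−0.08)·[0.4761·126.3980 + 0.5239·24.7627] = 67.5294
Node d (S = 86.25): V_d = e^(−0.08)·[0.4761·24.7627 + 0.5239·0.0000] = 10.8837
Node 0 (S = 115): V_0 = e^(−0.08)·[0.4761·67.5294 + 0.5239·10.8837] = 34.9437

€34.94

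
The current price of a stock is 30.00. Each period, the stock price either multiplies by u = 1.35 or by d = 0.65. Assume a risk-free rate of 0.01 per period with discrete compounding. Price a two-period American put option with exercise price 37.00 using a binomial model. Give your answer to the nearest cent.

Risk-neutral probability p = (1 + 0.01 − 0.65)/(1.35 − 0.65) = 0.3600/0.7000 = 0.5143
Terminal stock prices: S_uu = 54.68, S_ud = 26.32, S_dd = 12.68
Terminal payoffs (K − S): max(-17.68, 0) = 0, max(10.68, 0) = 10.68, max(24.32, 0) = 24.32
Node u (S = 40.5): continuation = 1/1.01·[0.5143·0.0000 + 0.4857·10.6750] = 5.1337; exercise value = 0.0000 ≤ continuation, so V_u = 5.1337
Node d (S = 19.5): continuation = 1/1.01·[0.5143·10.6750 + 0.4857·24.3250] = 17.1337; exercise value = 17.5000 > continuation, so V_d = 17.5000 (exercise)
Node 0 (S = 30): continuation = 1/1.01·[0.5143·5.1337 + 0.4857·17.5000] = 11.0299; exercise value = 7.0000 ≤ continuation, so V_0 = 11.0299

11.03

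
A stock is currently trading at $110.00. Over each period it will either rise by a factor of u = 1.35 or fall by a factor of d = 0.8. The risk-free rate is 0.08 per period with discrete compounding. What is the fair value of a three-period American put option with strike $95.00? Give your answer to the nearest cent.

Risk-neutral probability p = (1 + 0.08 − 0.8)/(1.35 − 0.8) = 0.2800/0.5500 = 0.5091
Terminal stock prices: S_uuu = 270.6, S_uud = 160.4, S_udd = 95.04, S_ddd = 56.32
Terminal payoffs (K − S): max(-175.6, 0) = 0, max(-65.38, 0) = 0, max(-0.04, 0) = 0, max(38.68, 0) = 38.68
Node uu (S = 200.5): continuation = 1/1.08·[0.5091·0.0000 + 0.4909·0.0000] = 0.0000; exercise value = 0.0000 ≤ continuation, so V_uu = 0.0000
Node ud (S = 118.8): continuation = 1/1.08·[0.5091·0.0000 + 0.4909·0.0000] = 0.0000; exercise value = 0.0000 ≤ continuation, so V_ud = 0.0000
Node dd (S = 70.4): continuation = 1/1.08·[0.5091·0.0000 + 0.4909·38.6800] = 17.5818; exercise value = 24.6000 > continuation, so V_dd = 24.6000 (exercise)
Node u (S = 148.5): continuation = 1/1.08·[0.5091·0.0000 + 0.4909·0.0000] = 0.0000; exercise value = 0.0000 ≤ continuation, so V_u = 0.0000
Node d (S = 88): continuation = 1/1.08·[0.5091·0.0000 + 0.4909·24.6000] = 11.1818; exercise value = 7.0000 ≤ continuation, so V_d = 11.1818
Node 0 (S = 110): continuation = 1/1.08·[0.5091·0.0000 + 0.4909·11.1818] = 5.0826; exercise value = 0.0000 ≤ continuation, so V_0 = 5.0826

$5.08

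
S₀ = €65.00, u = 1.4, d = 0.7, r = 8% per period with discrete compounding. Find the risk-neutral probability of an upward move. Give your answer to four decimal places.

p = 0.5429

Risk-neutral probability p = (1 + 0.08 − 0.7)/(1.4 − 0.7) = 0.3800/0.7000 = 0.5429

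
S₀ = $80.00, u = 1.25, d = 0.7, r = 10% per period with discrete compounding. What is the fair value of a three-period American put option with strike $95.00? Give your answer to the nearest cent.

Risk-neutral probability p = (1 + 0.1 − 0.7)/(1.25 − 0.7) = 0.4000/0.5500 = 0.7273
Terminal stock prices: S_uuu = 156.2, S_uud = 87.5, S_udd = 49, S_ddd = 27.44
Terminal payoffs (K − S): max(-61.25, 0) = 0, max(7.5, 0) = 7.5, max(46, 0) = 46, max(67.56, 0) = 67.56
Node uu (S = 125): continuation = 1/1.1·[0.7273·0.0000 + 0.2727·7.5000] = 1.8595; exercise value = 0.0000 ≤ continuation, so V_uu = 1.8595
Node ud (S = 70): continuation = 1/1.1·[0.7273·7.5000 + 0.2727·46.0000] = 16.3636; exercise value = 25.0000 > continuation, so V_ud = 25.0000 (exercise)
Node dd (S = 39.2): continuation = 1/1.1·[0.7273·46.0000 + 0.2727·67.5600] = 47.1636; exercise value = 55.8000 > continuation, so V_dd = 55.8000 (exercise)
Node u (S = 100): continuation = 1/1.1·[0.7273·1.8595 + 0.2727·25.0000] = 7.4278; exercise value = 0.0000 ≤ continuation, so V_u = 7.4278
Node d (S = 56): continuation = 1/1.1·[0.7273·25.0000 + 0.2727·55.8000] = 30.3636; exercise value = 39.0000 > continuation, so V_d = 39.0000 (exercise)
Node 0 (S = 80): continuation = 1/1.1·[0.7273·7.4278 + 0.2727·39.0000] = 14.5803; exercise value = 15.0000 > continuation, so V_0 = 15.0000 (exercise)

$15.00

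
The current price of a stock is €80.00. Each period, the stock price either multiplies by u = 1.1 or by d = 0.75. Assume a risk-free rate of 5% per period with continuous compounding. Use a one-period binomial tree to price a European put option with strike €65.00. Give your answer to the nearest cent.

Risk-neutral probability p = (e^0.05 − 0.75)/(1.1 − 0.75) = 0.3013/0.3500 = 0.8608
Terminal stock prices: S_u = 88, S_d = 60
Terminal payoffs (K − S): max(-23, 0) = 0, max(5, 0) = 5
Node 0 (S = 80): V_0 = e^(−0.05)·[0.8608·0.0000 + 0.1392·5.0000] = 0.6622

€0.66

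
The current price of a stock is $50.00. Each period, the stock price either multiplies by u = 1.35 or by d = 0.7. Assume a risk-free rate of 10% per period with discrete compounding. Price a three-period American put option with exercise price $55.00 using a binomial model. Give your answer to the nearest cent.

Risk-neutral probability p = (1 + 0.1 − 0.7)/(1.35 − 0.7) = 0.4000/0.6500 = 0.6154
Terminal stock prices: S_uuu = 123, S_uud = 63.79, S_udd = 33.07, S_ddd = 17.15
Terminal payoffs (K − S): max(-68.02, 0) = 0, max(-8.788, 0) = 0, max(21.93, 0) = 21.93, max(37.85, 0) = 37.85
Node uu (S = 91.13): continuation = 1/1.1·[0.6154·0.0000 + 0.3846·0.0000] = 0.0000; exercise value = 0.0000 ≤ continuation, so V_uu = 0.0000
Node ud (S = 47.25): continuation = 1/1.1·[0.6154·0.0000 + 0.3846·21.9250] = 7.6661; exercise value = 7.7500 > continuation, so V_ud = 7.7500 (exercise)
Node dd (S = 24.5): continuation = 1/1.1·[0.6154·21.9250 + 0.3846·37.8500] = 25.5000; exercise value = 30.5000 > continuation, so V_dd = 30.5000 (exercise)
Node u (S = 67.5): continuation = 1/1.1·[0.6154·0.0000 + 0.3846·7.7500] = 2.7098; exercise value = 0.0000 ≤ continuation, so V_u = 2.7098
Node d (S = 35): continuation = 1/1.1·[0.6154·7.7500 + 0.3846·30.5000] = 15.0000; exercise value = 20.0000 > continuation, so V_d = 20.0000 (exercise)
Node 0 (S = 50): continuation = 1/1.1·[0.6154·2.7098 + 0.3846·20.0000] = 8.5090; exercise value = 5.0000 ≤ continuation, so V_0 = 8.5090

$8.51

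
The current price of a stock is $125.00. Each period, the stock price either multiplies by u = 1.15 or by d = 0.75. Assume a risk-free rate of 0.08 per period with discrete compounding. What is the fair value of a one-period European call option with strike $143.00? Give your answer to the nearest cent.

Risk-neutral probability p = (1 + 0.08 − 0.75)/(1.15 − 0.75) = 0.3300/0.4000 = 0.8250
Terminal stock prices: S_u = 143.8, S_d = 93.75
Terminal payoffs (S − K): max(0.75, 0) = 0.75, max(-49.25, 0) = 0
Node 0 (S = 125): V_0 = 1/1.08·[0.8250·0.7500 + 0.1750·0.0000] = 0.5729

$0.57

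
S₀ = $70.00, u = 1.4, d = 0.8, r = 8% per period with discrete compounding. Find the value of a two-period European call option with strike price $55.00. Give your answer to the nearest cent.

Risk-neutral probability p = (1 + 0.08 − 0.8)/(1.4 − 0.8) = 0.2800/0.6000 = 0.4667
Terminal stock prices: S_uu = 137.2, S_ud = 78.4, S_dd = 44.8
Terminal payoffs (S − K): max(82.2, 0) = 82.2, max(23.4, 0) = 23.4, max(-10.2, 0) = 0
Node u (S = 98): V_u = 1/1.08·[0.4667·82.2000 + 0.5333·23.4000] = 47.0741
Node d (S = 56): V_d = 1/1.08·[0.4667·23.4000 + 0.5333·0.0000] = 10.1111
Node 0 (S = 70): V_0 = 1/1.08·[0.4667·47.0741 + 0.5333·10.1111] = 25.3338

$25.33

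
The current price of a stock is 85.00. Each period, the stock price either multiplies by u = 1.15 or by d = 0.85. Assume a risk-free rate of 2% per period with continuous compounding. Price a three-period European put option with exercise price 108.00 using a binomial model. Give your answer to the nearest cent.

Risk-neutral probability p = (e^0.02 − 0.85)/(1.15 − 0.85) = 0.1702/0.3000 = 0.5673
Terminal stock prices: S_uuu = 129.3, S_uud = 95.55, S_udd = 70.62, S_ddd = 52.2
Terminal payoffs (K − S): max(-21.27, 0) = 0, max(12.45, 0) = 12.45, max(37.38, 0) = 37.38, max(55.8, 0) = 55.8
Node uu (S = 112.4): V_uu = e^(−0.02)·[0.5673·0.0000 + 0.4327·12.4494] = 5.2797
Node ud (S = 83.09): V_ud = e^(−0.02)·[0.5673·12.4494 + 0.4327·37.3756] = 22.7740
Node dd (S = 61.41): V_dd = e^(−0.02)·[0.5673·37.3756 + 0.4327·55.7994] = 44.4490
Node u (S = 97.75): V_u = e^(−0.02)·[0.5673·5.2797 + 0.4327·22.7740] = 12.5944
Node d (S = 72.25): V_d = e^(−0.02)·[0.5673·22.7740 + 0.4327·44.4490] = 31.5153
Node 0 (S = 85): V_0 = e^(−0.02)·[0.5673·12.5944 + 0.4327·31.5153] = 20.3692

20.37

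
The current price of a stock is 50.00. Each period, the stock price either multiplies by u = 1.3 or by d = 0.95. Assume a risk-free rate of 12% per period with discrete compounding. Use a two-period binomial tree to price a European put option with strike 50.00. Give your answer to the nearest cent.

1.03

Risk-neutral probability p = (1 + 0.12 − 0.95)/(1.3 − 0.95) = 0.1700/0.3500 = 0.4857
Terminal stock prices: S_uu = 84.5, S_ud = 61.75, S_dd = 45.12
Terminal payoffs (K − S): max(-34.5, 0) = 0, max(-11.75, 0) = 0, max(4.875, 0) = 4.875
Node u (S = 65): V_u = 1/1.12·[0.4857·0.0000 + 0.5143·0.0000] = 0.0000
Node d (S = 47.5): V_d = 1/1.12·[0.4857·0.0000 + 0.5143·4.8750] = 2.2385
Node 0 (S = 50): V_0 = 1/1.12·[0.4857·0.0000 + 0.5143·2.2385] = 1.0279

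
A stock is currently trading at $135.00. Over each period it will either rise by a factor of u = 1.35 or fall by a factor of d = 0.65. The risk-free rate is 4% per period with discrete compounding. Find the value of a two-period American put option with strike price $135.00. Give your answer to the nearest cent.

Risk-neutral probability p = (1 + 0.04 − 0.65)/(1.35 − 0.65) = 0.3900/0.7000 = 0.5571
Terminal stock prices: S_uu = 246, S_ud = 118.5, S_dd = 57.04
Terminal payoffs (K − S): max(-111, 0) = 0, max(16.54, 0) = 16.54, max(77.96, 0) = 77.96
Node u (S = 182.2): continuation = 1/1.04·[0.5571·0.0000 + 0.4429·16.5375] = 7.0421; exercise value = 0.0000 ≤ continuation, so V_u = 7.0421
Node d (S = 87.75): continuation = 1/1.04·[0.5571·16.5375 + 0.4429·77.9625] = 42.0577; exercise value = 47.2500 > continuation, so V_d = 47.2500 (exercise)
Node 0 (S = 135): continuation = 1/1.04·[0.5571·7.0421 + 0.4429·47.2500] = 23.8927; exercise value = 0.0000 ≤ continuation, so V_0 = 23.8927

$23.89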